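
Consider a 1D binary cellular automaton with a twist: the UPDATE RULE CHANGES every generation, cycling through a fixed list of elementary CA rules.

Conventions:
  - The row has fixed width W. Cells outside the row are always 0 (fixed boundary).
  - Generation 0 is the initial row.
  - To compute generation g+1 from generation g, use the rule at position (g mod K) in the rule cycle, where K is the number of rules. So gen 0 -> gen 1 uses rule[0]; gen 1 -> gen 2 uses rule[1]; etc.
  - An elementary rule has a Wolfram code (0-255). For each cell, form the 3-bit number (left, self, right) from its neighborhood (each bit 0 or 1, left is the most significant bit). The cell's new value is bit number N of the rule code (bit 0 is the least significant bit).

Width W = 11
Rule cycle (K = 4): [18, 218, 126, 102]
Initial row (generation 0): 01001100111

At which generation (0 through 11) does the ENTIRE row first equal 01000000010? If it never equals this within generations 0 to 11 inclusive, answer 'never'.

Gen 0: 01001100111
Gen 1 (rule 18): 10110011000
Gen 2 (rule 218): 00111111100
Gen 3 (rule 126): 01100000110
Gen 4 (rule 102): 10100001010
Gen 5 (rule 18): 00010010001
Gen 6 (rule 218): 00101101010
Gen 7 (rule 126): 01111111111
Gen 8 (rule 102): 10000000001
Gen 9 (rule 18): 01000000010
Gen 10 (rule 218): 10100000101
Gen 11 (rule 126): 11110001111

Answer: 9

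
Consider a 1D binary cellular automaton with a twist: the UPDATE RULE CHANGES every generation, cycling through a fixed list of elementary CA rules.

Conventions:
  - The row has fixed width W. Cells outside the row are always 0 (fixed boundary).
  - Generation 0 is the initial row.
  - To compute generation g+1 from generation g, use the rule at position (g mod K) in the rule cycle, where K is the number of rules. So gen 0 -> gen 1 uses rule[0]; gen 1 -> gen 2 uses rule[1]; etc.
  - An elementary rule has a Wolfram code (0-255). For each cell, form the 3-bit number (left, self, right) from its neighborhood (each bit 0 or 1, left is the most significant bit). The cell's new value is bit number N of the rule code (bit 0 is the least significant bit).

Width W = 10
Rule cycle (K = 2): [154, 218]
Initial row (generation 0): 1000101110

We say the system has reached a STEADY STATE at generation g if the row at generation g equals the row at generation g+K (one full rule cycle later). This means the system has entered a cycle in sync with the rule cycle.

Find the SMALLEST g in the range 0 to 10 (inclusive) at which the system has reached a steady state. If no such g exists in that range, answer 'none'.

Gen 0: 1000101110
Gen 1 (rule 154): 0101001101
Gen 2 (rule 218): 1000111100
Gen 3 (rule 154): 0101111010
Gen 4 (rule 218): 1001111001
Gen 5 (rule 154): 0111110110
Gen 6 (rule 218): 1111110111
Gen 7 (rule 154): 1111100110
Gen 8 (rule 218): 1111111111
Gen 9 (rule 154): 1111111110
Gen 10 (rule 218): 1111111111
Gen 11 (rule 154): 1111111110
Gen 12 (rule 218): 1111111111

Answer: 8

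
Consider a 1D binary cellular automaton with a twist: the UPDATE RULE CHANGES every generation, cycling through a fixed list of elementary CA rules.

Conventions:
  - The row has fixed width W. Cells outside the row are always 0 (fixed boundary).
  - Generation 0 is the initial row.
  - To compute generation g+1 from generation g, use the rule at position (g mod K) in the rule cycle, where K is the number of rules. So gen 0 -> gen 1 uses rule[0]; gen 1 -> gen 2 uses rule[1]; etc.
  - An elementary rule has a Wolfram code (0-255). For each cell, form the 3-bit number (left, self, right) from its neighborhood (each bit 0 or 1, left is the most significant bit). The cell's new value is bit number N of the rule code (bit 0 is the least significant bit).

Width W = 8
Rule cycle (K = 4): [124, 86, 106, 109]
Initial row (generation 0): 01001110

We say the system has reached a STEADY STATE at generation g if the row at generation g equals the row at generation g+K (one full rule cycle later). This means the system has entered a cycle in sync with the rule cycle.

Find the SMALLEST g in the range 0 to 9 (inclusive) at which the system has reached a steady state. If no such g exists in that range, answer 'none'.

Gen 0: 01001110
Gen 1 (rule 124): 01101011
Gen 2 (rule 86): 10101001
Gen 3 (rule 106): 01010010
Gen 4 (rule 109): 01110010
Gen 5 (rule 124): 01011011
Gen 6 (rule 86): 11001001
Gen 7 (rule 106): 11010010
Gen 8 (rule 109): 11110010
Gen 9 (rule 124): 10011011
Gen 10 (rule 86): 11101001
Gen 11 (rule 106): 10110010
Gen 12 (rule 109): 11110010
Gen 13 (rule 124): 10011011

Answer: 8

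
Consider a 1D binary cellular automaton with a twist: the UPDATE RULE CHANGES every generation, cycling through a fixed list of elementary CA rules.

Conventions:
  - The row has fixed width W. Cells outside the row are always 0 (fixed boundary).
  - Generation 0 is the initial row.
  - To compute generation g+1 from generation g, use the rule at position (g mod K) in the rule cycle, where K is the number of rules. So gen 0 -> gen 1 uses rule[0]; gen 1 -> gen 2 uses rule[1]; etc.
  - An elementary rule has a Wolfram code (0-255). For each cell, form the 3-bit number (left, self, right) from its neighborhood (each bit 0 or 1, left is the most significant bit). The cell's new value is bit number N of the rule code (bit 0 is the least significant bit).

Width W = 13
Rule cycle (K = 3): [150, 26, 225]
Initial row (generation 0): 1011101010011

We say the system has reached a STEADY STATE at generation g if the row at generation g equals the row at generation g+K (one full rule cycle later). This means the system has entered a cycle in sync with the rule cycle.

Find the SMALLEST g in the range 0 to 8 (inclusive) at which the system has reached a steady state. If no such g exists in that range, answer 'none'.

Gen 0: 1011101010011
Gen 1 (rule 150): 1001001011100
Gen 2 (rule 26): 0110110010010
Gen 3 (rule 225): 0011010000000
Gen 4 (rule 150): 0100011000000
Gen 5 (rule 26): 1010110100000
Gen 6 (rule 225): 0101011001111
Gen 7 (rule 150): 1101000110110
Gen 8 (rule 26): 1000101100101
Gen 9 (rule 225): 0010010100010
Gen 10 (rule 150): 0111110110111
Gen 11 (rule 26): 1100000100100

Answer: none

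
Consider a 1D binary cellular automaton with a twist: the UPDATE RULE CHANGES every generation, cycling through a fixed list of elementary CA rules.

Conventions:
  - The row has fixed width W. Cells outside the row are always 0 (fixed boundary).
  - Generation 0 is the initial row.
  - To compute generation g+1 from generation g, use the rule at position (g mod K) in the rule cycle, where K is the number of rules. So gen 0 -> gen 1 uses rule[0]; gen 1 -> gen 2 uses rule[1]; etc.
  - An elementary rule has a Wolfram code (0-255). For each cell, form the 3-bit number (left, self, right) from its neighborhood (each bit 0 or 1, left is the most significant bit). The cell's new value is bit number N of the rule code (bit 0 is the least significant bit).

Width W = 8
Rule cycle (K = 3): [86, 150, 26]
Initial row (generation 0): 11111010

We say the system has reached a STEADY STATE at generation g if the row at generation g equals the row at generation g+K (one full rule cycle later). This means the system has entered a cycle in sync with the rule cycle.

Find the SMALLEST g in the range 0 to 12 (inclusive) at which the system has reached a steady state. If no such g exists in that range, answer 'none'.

Gen 0: 11111010
Gen 1 (rule 86): 00001011
Gen 2 (rule 150): 00011000
Gen 3 (rule 26): 00110100
Gen 4 (rule 86): 01010110
Gen 5 (rule 150): 11010001
Gen 6 (rule 26): 10001010
Gen 7 (rule 86): 11011011
Gen 8 (rule 150): 00000000
Gen 9 (rule 26): 00000000
Gen 10 (rule 86): 00000000
Gen 11 (rule 150): 00000000
Gen 12 (rule 26): 00000000
Gen 13 (rule 86): 00000000
Gen 14 (rule 150): 00000000
Gen 15 (rule 26): 00000000

Answer: 8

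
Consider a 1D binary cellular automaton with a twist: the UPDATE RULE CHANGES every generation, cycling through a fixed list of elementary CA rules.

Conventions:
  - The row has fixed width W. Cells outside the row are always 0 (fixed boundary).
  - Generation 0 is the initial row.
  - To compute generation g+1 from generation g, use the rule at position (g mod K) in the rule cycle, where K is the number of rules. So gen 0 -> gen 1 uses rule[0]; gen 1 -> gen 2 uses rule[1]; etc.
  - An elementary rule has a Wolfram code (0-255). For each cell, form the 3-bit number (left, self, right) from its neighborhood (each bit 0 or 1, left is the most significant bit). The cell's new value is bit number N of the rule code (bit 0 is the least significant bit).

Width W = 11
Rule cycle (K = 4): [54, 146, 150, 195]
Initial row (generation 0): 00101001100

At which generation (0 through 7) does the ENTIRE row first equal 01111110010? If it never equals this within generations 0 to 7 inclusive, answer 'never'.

Answer: 1

Derivation:
Gen 0: 00101001100
Gen 1 (rule 54): 01111110010
Gen 2 (rule 146): 10111101101
Gen 3 (rule 150): 10011000001
Gen 4 (rule 195): 00101011110
Gen 5 (rule 54): 01111100001
Gen 6 (rule 146): 10111010010
Gen 7 (rule 150): 10010011111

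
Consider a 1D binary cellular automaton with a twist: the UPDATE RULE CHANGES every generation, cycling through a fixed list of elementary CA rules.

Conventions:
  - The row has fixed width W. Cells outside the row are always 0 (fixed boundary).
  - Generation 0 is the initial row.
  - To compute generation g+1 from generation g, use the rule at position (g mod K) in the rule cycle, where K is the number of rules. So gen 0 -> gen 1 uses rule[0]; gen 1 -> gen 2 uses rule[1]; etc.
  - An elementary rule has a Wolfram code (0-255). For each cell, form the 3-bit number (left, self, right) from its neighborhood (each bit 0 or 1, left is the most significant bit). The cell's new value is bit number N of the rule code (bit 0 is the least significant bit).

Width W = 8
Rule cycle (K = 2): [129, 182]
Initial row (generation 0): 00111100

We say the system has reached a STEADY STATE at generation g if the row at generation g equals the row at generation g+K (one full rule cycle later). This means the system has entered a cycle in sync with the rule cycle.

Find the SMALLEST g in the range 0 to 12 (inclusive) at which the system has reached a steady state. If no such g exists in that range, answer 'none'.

Answer: 2

Derivation:
Gen 0: 00111100
Gen 1 (rule 129): 10011001
Gen 2 (rule 182): 11100111
Gen 3 (rule 129): 01000010
Gen 4 (rule 182): 11100111
Gen 5 (rule 129): 01000010
Gen 6 (rule 182): 11100111
Gen 7 (rule 129): 01000010
Gen 8 (rule 182): 11100111
Gen 9 (rule 129): 01000010
Gen 10 (rule 182): 11100111
Gen 11 (rule 129): 01000010
Gen 12 (rule 182): 11100111
Gen 13 (rule 129): 01000010
Gen 14 (rule 182): 11100111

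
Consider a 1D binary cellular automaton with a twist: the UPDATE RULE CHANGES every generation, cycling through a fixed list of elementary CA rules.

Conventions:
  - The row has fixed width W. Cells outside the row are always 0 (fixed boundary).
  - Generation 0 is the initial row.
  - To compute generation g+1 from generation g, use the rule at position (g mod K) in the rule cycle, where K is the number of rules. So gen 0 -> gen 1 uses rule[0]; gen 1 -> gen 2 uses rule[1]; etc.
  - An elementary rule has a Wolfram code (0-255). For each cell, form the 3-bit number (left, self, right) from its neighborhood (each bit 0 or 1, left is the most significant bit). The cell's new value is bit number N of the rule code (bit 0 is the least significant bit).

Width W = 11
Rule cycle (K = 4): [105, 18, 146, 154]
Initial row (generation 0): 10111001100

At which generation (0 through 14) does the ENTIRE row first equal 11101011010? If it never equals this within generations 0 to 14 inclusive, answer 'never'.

Gen 0: 10111001100
Gen 1 (rule 105): 01101001101
Gen 2 (rule 18): 10000110000
Gen 3 (rule 146): 01001001000
Gen 4 (rule 154): 10110110100
Gen 5 (rule 105): 01111111001
Gen 6 (rule 18): 10000000110
Gen 7 (rule 146): 01000001001
Gen 8 (rule 154): 10100010110
Gen 9 (rule 105): 01001001110
Gen 10 (rule 18): 10110110001
Gen 11 (rule 146): 00000001010
Gen 12 (rule 154): 00000010001
Gen 13 (rule 105): 11111000100
Gen 14 (rule 18): 00000101010

Answer: never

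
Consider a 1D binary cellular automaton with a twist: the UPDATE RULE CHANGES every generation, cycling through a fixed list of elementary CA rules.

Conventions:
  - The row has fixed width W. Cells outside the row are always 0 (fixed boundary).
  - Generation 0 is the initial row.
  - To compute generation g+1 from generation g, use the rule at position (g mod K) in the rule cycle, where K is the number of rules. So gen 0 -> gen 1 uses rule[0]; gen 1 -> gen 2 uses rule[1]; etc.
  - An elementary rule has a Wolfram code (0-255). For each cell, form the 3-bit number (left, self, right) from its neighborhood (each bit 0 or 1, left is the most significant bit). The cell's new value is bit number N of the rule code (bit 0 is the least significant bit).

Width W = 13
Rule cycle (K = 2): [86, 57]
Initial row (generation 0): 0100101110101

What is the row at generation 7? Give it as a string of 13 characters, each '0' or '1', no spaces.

Answer: 1011101010011

Derivation:
Gen 0: 0100101110101
Gen 1 (rule 86): 1111100010101
Gen 2 (rule 57): 1000011001010
Gen 3 (rule 86): 1100101111011
Gen 4 (rule 57): 1010011000110
Gen 5 (rule 86): 1011101101011
Gen 6 (rule 57): 0110011010110
Gen 7 (rule 86): 1011101010011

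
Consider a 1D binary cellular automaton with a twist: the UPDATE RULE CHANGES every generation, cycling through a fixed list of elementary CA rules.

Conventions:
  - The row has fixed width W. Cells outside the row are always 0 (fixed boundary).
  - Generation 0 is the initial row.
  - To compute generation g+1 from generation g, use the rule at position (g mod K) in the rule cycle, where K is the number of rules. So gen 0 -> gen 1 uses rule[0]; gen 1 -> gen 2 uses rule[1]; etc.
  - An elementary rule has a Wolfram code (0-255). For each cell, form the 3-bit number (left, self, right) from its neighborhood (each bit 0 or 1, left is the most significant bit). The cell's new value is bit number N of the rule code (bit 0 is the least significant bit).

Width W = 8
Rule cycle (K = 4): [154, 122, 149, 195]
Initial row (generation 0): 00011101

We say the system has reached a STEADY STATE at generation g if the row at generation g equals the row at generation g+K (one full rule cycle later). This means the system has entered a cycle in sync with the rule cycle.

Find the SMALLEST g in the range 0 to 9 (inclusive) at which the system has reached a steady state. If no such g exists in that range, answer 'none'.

Answer: none

Derivation:
Gen 0: 00011101
Gen 1 (rule 154): 00111000
Gen 2 (rule 122): 01101100
Gen 3 (rule 149): 00000011
Gen 4 (rule 195): 11111101
Gen 5 (rule 154): 11111000
Gen 6 (rule 122): 10001100
Gen 7 (rule 149): 11100011
Gen 8 (rule 195): 01101101
Gen 9 (rule 154): 11001000
Gen 10 (rule 122): 11110100
Gen 11 (rule 149): 01100111
Gen 12 (rule 195): 10101011
Gen 13 (rule 154): 00000010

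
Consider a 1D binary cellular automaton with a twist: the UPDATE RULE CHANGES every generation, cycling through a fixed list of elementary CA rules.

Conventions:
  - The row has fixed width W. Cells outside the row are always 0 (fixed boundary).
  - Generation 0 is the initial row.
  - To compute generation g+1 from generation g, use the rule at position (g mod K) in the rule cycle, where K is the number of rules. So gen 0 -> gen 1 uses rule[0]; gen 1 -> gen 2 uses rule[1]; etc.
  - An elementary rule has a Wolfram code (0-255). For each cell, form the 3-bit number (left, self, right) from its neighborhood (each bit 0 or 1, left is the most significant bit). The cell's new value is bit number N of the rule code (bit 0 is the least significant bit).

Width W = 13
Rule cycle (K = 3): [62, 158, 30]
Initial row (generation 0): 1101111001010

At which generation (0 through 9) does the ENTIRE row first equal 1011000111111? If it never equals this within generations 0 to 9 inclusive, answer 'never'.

Answer: 1

Derivation:
Gen 0: 1101111001010
Gen 1 (rule 62): 1011000111111
Gen 2 (rule 158): 1010101111110
Gen 3 (rule 30): 1010101000001
Gen 4 (rule 62): 1111111100011
Gen 5 (rule 158): 1111111010110
Gen 6 (rule 30): 1000000010101
Gen 7 (rule 62): 1100000111111
Gen 8 (rule 158): 1010001111110
Gen 9 (rule 30): 1011011000001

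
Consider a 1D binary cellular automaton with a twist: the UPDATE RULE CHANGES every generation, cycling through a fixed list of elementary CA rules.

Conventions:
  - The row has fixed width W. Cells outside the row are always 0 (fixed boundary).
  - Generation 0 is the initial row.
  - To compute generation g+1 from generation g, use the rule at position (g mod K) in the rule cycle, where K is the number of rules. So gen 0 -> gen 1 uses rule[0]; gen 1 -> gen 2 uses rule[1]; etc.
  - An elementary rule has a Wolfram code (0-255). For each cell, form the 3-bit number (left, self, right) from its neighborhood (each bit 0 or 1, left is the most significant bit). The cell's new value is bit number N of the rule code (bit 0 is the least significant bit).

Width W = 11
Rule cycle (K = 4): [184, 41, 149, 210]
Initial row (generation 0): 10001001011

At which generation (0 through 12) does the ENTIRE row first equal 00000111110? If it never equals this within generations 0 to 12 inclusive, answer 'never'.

Gen 0: 10001001011
Gen 1 (rule 184): 01000100110
Gen 2 (rule 41): 00010000100
Gen 3 (rule 149): 11011110111
Gen 4 (rule 210): 01001110011
Gen 5 (rule 184): 00101101010
Gen 6 (rule 41): 10011010100
Gen 7 (rule 149): 11000010111
Gen 8 (rule 210): 01100100011
Gen 9 (rule 184): 01010010010
Gen 10 (rule 41): 00100000000
Gen 11 (rule 149): 10111111111
Gen 12 (rule 210): 00011111111

Answer: never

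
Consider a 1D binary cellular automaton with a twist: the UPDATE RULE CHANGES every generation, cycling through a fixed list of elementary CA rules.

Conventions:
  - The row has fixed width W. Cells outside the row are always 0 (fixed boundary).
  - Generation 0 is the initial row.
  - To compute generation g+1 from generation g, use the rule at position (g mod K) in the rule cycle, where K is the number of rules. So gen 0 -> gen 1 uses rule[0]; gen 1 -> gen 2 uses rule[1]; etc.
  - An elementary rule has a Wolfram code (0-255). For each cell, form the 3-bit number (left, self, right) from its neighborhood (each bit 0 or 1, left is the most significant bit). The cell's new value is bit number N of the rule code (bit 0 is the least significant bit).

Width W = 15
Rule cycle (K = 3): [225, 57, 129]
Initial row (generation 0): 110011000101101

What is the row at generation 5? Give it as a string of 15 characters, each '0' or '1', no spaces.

Gen 0: 110011000101101
Gen 1 (rule 225): 010001010010110
Gen 2 (rule 57): 001100101001101
Gen 3 (rule 129): 100000000000000
Gen 4 (rule 225): 001111111111111
Gen 5 (rule 57): 101000000000000

Answer: 101000000000000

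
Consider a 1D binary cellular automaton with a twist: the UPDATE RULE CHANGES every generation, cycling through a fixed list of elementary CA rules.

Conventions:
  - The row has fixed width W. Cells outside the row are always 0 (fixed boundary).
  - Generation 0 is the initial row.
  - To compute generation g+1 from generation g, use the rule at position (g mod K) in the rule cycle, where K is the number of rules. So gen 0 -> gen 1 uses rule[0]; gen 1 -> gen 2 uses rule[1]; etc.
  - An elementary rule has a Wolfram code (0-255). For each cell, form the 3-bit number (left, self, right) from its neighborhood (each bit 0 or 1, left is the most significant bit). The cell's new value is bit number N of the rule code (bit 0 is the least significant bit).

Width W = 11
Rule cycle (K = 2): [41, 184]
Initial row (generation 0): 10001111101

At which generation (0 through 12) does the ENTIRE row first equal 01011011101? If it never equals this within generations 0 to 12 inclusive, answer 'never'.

Answer: never

Derivation:
Gen 0: 10001111101
Gen 1 (rule 41): 00101000010
Gen 2 (rule 184): 00010100001
Gen 3 (rule 41): 11001001100
Gen 4 (rule 184): 10100101010
Gen 5 (rule 41): 01000010100
Gen 6 (rule 184): 00100001010
Gen 7 (rule 41): 10001100100
Gen 8 (rule 184): 01001010010
Gen 9 (rule 41): 00000100000
Gen 10 (rule 184): 00000010000
Gen 11 (rule 41): 11111000111
Gen 12 (rule 184): 11110100110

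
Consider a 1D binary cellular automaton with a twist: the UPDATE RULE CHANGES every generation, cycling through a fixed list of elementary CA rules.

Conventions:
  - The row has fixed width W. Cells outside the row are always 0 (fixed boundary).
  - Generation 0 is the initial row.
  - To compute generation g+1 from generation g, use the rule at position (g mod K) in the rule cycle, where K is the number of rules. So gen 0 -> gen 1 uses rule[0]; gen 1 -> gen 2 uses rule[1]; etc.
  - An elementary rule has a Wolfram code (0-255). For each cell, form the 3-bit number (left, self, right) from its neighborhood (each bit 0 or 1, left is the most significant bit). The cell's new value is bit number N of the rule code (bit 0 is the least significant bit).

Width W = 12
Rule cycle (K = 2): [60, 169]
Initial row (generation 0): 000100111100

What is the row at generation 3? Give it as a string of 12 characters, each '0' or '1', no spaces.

Gen 0: 000100111100
Gen 1 (rule 60): 000110100010
Gen 2 (rule 169): 110101001000
Gen 3 (rule 60): 101111101100

Answer: 101111101100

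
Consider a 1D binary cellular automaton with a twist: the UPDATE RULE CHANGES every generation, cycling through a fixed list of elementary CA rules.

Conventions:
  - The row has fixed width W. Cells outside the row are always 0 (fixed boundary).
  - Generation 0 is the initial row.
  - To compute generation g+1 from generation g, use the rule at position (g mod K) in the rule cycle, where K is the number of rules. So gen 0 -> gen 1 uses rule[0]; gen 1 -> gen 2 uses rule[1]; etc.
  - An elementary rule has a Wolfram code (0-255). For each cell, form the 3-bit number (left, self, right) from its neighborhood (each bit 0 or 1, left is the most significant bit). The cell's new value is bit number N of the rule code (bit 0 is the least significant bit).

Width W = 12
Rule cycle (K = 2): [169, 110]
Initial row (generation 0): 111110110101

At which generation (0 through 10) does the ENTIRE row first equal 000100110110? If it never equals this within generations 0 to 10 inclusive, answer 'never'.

Answer: never

Derivation:
Gen 0: 111110110101
Gen 1 (rule 169): 111101101010
Gen 2 (rule 110): 100111111110
Gen 3 (rule 169): 000111111100
Gen 4 (rule 110): 001100000100
Gen 5 (rule 169): 101001110001
Gen 6 (rule 110): 111011010011
Gen 7 (rule 169): 110110100010
Gen 8 (rule 110): 111111100110
Gen 9 (rule 169): 111111000100
Gen 10 (rule 110): 100001001100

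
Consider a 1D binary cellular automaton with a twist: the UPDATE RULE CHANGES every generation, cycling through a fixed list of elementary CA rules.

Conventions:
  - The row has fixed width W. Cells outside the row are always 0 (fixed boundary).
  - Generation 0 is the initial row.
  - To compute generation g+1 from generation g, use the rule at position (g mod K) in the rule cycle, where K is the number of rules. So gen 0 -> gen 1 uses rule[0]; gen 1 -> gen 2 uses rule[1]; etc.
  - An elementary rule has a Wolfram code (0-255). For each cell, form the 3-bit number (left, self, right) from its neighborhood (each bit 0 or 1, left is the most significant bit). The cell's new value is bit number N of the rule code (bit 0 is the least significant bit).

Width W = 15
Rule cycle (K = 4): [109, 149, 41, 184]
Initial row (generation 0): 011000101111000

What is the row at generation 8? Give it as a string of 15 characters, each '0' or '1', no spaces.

Answer: 001001000101001

Derivation:
Gen 0: 011000101111000
Gen 1 (rule 109): 011010111001011
Gen 2 (rule 149): 000010010101000
Gen 3 (rule 41): 111000001010011
Gen 4 (rule 184): 110100000101010
Gen 5 (rule 109): 111101110111110
Gen 6 (rule 149): 011000100011101
Gen 7 (rule 41): 010010001010010
Gen 8 (rule 184): 001001000101001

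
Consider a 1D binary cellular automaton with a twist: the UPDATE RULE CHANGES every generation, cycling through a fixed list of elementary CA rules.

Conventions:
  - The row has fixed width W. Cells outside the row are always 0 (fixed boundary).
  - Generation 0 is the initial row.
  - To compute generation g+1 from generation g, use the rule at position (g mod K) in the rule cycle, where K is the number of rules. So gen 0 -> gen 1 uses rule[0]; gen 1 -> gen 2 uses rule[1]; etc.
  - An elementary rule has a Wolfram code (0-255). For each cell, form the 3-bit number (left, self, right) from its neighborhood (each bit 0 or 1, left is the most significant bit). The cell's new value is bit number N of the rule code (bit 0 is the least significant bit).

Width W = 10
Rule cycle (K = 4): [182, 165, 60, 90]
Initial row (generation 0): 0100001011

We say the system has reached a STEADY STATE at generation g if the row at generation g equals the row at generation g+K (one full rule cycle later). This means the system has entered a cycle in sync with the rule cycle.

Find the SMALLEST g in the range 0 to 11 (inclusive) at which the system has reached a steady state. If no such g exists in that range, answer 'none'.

Gen 0: 0100001011
Gen 1 (rule 182): 1110011100
Gen 2 (rule 165): 0100001001
Gen 3 (rule 60): 0110001101
Gen 4 (rule 90): 1111011100
Gen 5 (rule 182): 0110101010
Gen 6 (rule 165): 0001111110
Gen 7 (rule 60): 0001000001
Gen 8 (rule 90): 0010100010
Gen 9 (rule 182): 0111110111
Gen 10 (rule 165): 0011101010
Gen 11 (rule 60): 0010011111
Gen 12 (rule 90): 0101110001
Gen 13 (rule 182): 1110101011
Gen 14 (rule 165): 0101111100
Gen 15 (rule 60): 0111000010

Answer: none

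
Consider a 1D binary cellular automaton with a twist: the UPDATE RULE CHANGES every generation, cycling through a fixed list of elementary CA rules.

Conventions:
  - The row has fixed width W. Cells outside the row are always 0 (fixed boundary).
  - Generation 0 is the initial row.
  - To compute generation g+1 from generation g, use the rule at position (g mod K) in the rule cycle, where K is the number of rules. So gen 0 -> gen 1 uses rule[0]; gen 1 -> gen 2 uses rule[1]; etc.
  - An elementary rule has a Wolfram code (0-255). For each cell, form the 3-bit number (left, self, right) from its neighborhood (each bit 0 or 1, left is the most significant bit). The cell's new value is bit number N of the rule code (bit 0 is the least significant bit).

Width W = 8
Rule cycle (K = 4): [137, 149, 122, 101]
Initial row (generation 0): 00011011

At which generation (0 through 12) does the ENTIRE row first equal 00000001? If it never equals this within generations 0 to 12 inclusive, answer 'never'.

Answer: 8

Derivation:
Gen 0: 00011011
Gen 1 (rule 137): 11010010
Gen 2 (rule 149): 00011011
Gen 3 (rule 122): 00111111
Gen 4 (rule 101): 10000001
Gen 5 (rule 137): 00111100
Gen 6 (rule 149): 10011011
Gen 7 (rule 122): 01111111
Gen 8 (rule 101): 00000001
Gen 9 (rule 137): 11111100
Gen 10 (rule 149): 01111011
Gen 11 (rule 122): 11001111
Gen 12 (rule 101): 01000001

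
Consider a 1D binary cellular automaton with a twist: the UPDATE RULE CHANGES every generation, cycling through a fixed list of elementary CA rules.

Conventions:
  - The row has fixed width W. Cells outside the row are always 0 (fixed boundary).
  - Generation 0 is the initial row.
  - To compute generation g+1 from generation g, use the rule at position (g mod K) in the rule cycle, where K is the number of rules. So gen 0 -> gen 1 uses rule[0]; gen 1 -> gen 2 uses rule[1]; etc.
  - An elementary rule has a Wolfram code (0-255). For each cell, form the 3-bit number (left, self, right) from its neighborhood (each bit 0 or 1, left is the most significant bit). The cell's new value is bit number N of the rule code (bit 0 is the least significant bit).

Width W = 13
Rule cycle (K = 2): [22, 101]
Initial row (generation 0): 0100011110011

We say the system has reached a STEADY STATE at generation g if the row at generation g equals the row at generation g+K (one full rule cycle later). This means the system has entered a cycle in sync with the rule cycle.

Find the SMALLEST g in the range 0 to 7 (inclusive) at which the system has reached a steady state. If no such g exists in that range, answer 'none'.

Gen 0: 0100011110011
Gen 1 (rule 22): 1110100001100
Gen 2 (rule 101): 0011101100101
Gen 3 (rule 22): 0100000011101
Gen 4 (rule 101): 0101111000111
Gen 5 (rule 22): 1100000101000
Gen 6 (rule 101): 0101110111011
Gen 7 (rule 22): 1100000000000
Gen 8 (rule 101): 0101111111111
Gen 9 (rule 22): 1100000000000

Answer: 7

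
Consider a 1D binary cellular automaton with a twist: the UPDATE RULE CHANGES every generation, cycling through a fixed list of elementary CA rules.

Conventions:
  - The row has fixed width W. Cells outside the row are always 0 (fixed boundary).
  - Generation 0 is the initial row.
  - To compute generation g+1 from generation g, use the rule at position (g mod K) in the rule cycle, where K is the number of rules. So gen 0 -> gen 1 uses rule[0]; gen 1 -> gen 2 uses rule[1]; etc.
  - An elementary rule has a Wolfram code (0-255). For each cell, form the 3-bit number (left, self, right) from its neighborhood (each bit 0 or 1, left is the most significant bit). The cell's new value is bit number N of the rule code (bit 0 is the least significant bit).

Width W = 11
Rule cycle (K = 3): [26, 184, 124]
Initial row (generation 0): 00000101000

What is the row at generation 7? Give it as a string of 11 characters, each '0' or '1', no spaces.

Answer: 00011000100

Derivation:
Gen 0: 00000101000
Gen 1 (rule 26): 00001000100
Gen 2 (rule 184): 00000100010
Gen 3 (rule 124): 00000110011
Gen 4 (rule 26): 00001101110
Gen 5 (rule 184): 00001011101
Gen 6 (rule 124): 00001110111
Gen 7 (rule 26): 00011000100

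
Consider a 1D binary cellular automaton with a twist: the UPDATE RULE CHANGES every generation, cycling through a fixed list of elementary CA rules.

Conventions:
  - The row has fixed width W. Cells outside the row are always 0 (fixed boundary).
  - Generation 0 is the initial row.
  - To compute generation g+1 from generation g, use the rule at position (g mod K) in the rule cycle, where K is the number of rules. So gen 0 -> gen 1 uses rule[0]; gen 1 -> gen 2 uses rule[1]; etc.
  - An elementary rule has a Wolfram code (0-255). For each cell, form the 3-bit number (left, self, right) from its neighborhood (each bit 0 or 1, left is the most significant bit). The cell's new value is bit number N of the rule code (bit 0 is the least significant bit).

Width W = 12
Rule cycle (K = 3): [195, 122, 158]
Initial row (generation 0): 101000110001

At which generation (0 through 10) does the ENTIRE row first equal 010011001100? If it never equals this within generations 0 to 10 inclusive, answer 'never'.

Answer: never

Derivation:
Gen 0: 101000110001
Gen 1 (rule 195): 000011010110
Gen 2 (rule 122): 000111101111
Gen 3 (rule 158): 001111001110
Gen 4 (rule 195): 110111010110
Gen 5 (rule 122): 111101101111
Gen 6 (rule 158): 111001001110
Gen 7 (rule 195): 011010010110
Gen 8 (rule 122): 111101101111
Gen 9 (rule 158): 111001001110
Gen 10 (rule 195): 011010010110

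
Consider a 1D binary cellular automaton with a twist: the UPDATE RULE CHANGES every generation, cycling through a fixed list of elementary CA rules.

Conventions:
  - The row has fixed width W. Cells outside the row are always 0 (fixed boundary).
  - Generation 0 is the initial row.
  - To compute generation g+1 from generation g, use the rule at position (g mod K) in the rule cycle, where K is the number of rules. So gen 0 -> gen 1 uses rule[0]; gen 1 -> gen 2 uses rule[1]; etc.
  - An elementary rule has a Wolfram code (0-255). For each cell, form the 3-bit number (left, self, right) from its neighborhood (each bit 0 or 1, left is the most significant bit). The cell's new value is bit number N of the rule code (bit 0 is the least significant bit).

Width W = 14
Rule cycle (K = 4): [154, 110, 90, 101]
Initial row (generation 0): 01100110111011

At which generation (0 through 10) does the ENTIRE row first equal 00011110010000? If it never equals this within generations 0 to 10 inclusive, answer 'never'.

Gen 0: 01100110111011
Gen 1 (rule 154): 11011100110010
Gen 2 (rule 110): 11110101110110
Gen 3 (rule 90): 10010001010111
Gen 4 (rule 101): 10010101111001
Gen 5 (rule 154): 01100001110110
Gen 6 (rule 110): 11100011011110
Gen 7 (rule 90): 10110111010011
Gen 8 (rule 101): 11011001110001
Gen 9 (rule 154): 10010111101010
Gen 10 (rule 110): 10111100111110

Answer: never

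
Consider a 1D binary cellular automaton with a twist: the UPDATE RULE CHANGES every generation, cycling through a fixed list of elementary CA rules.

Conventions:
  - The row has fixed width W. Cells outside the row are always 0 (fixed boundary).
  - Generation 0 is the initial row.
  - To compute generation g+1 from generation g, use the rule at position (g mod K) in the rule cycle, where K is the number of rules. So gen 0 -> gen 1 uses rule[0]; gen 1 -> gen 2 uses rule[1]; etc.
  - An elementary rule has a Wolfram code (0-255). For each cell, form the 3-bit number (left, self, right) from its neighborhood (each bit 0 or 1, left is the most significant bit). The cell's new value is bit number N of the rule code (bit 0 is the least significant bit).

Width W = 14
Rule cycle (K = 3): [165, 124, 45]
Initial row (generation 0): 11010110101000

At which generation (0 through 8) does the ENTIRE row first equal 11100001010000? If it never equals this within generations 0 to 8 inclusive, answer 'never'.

Answer: never

Derivation:
Gen 0: 11010110101000
Gen 1 (rule 165): 00111001111011
Gen 2 (rule 124): 00101101001111
Gen 3 (rule 45): 10111011001000
Gen 4 (rule 165): 11010100001011
Gen 5 (rule 124): 11111110001111
Gen 6 (rule 45): 10000000101000
Gen 7 (rule 165): 10111110111011
Gen 8 (rule 124): 11100011101111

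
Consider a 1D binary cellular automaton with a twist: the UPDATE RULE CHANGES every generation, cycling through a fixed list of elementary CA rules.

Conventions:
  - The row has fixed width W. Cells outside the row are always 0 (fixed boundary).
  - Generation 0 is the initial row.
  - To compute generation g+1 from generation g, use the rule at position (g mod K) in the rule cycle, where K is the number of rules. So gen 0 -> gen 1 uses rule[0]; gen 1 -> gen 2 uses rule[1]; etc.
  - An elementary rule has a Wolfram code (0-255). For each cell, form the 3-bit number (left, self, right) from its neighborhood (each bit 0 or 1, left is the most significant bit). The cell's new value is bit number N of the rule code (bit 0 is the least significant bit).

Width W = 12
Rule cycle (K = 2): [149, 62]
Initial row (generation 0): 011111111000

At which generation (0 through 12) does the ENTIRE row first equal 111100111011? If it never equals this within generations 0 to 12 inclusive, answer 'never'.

Gen 0: 011111111000
Gen 1 (rule 149): 001111110111
Gen 2 (rule 62): 011000001100
Gen 3 (rule 149): 000111100011
Gen 4 (rule 62): 001100010110
Gen 5 (rule 149): 100011010001
Gen 6 (rule 62): 110110111011
Gen 7 (rule 149): 000000010000
Gen 8 (rule 62): 000000111000
Gen 9 (rule 149): 111110010111
Gen 10 (rule 62): 100001111100
Gen 11 (rule 149): 111100111011
Gen 12 (rule 62): 100011100110

Answer: 11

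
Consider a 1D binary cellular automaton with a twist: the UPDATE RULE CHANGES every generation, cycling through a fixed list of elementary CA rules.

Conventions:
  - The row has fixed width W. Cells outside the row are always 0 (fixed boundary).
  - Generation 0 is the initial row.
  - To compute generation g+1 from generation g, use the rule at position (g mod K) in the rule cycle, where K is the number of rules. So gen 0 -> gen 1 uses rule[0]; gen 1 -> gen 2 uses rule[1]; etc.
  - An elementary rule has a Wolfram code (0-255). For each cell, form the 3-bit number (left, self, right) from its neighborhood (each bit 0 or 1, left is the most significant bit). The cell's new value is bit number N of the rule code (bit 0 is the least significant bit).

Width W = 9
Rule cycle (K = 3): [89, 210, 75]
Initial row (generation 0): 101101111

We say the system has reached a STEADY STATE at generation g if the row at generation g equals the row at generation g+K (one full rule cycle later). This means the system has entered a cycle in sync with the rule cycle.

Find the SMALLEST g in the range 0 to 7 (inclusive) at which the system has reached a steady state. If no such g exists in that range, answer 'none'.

Answer: 7

Derivation:
Gen 0: 101101111
Gen 1 (rule 89): 001101001
Gen 2 (rule 210): 010100110
Gen 3 (rule 75): 100001110
Gen 4 (rule 89): 011101011
Gen 5 (rule 210): 101100001
Gen 6 (rule 75): 001101110
Gen 7 (rule 89): 101101011
Gen 8 (rule 210): 000100001
Gen 9 (rule 75): 111001110
Gen 10 (rule 89): 101101011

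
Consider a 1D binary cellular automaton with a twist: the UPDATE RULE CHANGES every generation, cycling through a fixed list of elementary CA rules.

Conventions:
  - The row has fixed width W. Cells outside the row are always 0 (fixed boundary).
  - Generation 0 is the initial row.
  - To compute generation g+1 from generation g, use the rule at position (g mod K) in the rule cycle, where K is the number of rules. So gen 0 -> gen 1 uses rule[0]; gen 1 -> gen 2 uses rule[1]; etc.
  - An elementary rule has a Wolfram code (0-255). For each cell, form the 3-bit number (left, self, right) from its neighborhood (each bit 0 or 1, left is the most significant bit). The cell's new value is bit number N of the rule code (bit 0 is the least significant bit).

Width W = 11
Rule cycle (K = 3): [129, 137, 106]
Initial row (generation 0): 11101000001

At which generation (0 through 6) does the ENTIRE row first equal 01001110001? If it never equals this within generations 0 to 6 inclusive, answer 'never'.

Gen 0: 11101000001
Gen 1 (rule 129): 01000011100
Gen 2 (rule 137): 00011011001
Gen 3 (rule 106): 00111111010
Gen 4 (rule 129): 10011110000
Gen 5 (rule 137): 00011100111
Gen 6 (rule 106): 00110101101

Answer: never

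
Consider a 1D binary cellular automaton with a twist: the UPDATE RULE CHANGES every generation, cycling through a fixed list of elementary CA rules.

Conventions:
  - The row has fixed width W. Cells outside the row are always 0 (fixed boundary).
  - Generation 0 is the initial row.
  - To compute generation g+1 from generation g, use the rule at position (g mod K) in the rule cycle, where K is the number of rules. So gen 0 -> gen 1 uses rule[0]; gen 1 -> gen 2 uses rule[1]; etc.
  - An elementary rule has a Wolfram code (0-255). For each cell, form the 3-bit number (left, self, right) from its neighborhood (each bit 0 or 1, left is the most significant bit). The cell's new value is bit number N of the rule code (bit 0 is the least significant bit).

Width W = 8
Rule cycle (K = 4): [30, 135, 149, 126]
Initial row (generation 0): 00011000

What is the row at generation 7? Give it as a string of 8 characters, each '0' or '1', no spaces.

Answer: 11001110

Derivation:
Gen 0: 00011000
Gen 1 (rule 30): 00110100
Gen 2 (rule 135): 11000101
Gen 3 (rule 149): 00110101
Gen 4 (rule 126): 01111111
Gen 5 (rule 30): 11000000
Gen 6 (rule 135): 00011111
Gen 7 (rule 149): 11001110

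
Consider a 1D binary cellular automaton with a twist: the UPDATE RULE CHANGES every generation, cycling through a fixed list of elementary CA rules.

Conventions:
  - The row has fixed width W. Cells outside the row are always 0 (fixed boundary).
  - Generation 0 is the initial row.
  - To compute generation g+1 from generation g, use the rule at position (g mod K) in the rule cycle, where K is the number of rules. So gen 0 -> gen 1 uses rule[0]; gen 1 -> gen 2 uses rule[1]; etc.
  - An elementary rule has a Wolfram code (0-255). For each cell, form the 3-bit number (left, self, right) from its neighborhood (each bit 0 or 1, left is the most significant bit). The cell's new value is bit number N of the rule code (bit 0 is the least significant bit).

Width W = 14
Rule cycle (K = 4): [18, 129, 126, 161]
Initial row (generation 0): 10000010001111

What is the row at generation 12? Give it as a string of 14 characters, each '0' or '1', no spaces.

Gen 0: 10000010001111
Gen 1 (rule 18): 01000101010000
Gen 2 (rule 129): 00010000000111
Gen 3 (rule 126): 00111000001101
Gen 4 (rule 161): 10010011100010
Gen 5 (rule 18): 01101100010101
Gen 6 (rule 129): 00000001000000
Gen 7 (rule 126): 00000011100000
Gen 8 (rule 161): 11111001001111
Gen 9 (rule 18): 00000110110000
Gen 10 (rule 129): 11110000000111
Gen 11 (rule 126): 10011000001101
Gen 12 (rule 161): 00000011100010

Answer: 00000011100010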